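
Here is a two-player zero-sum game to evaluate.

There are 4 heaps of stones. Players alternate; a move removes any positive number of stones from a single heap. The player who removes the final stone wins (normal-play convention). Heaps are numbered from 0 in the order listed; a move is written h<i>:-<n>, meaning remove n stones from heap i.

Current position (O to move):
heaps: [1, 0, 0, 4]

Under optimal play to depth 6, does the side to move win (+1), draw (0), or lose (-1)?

value((1,0,0,4), O) = +1

[(1,0,0,4)] O move#1: h0:-1:-1/(0,0,0,4), h3:-1:-1/(1,0,0,3), h3:-2:-1/(1,0,0,2), h3:-3:+1/(1,0,0,1)*, h3:-4:-1/(1,0,0,0)
[(1,0,0,1)] X move#2: h0:-1:-1/(0,0,0,1)*, h3:-1:-1/(1,0,0,0)
[(0,0,0,1)] O move#3: h3:-1:+1/(0,0,0,0)*
[(0,0,0,0)] end (terminal -1, X#4); searched (1,0,0,4) to 6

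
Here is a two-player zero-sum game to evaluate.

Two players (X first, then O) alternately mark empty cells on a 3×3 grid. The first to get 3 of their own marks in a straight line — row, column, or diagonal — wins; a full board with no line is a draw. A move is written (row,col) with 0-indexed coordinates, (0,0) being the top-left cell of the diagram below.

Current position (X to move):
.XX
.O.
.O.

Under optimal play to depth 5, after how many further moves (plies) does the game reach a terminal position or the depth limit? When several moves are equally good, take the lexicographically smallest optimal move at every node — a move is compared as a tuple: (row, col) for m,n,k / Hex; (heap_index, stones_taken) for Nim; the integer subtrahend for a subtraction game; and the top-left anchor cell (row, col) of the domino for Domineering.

p1 X@[.XX/.O./.O.]: (0,0)[XXX/.O./.O.]+1* (1,0)[.XX/XO./.O.]+0 (1,2)[.XX/.OX/.O.]+1 (2,0)[.XX/.O./XO.]+0 (2,2)[.XX/.O./.OX]+1
p2 O@[XXX/.O./.O.] terminal -1; root [.XX/.O./.O.] d5

PV length from [.XX/.O./.O.]: 1 ply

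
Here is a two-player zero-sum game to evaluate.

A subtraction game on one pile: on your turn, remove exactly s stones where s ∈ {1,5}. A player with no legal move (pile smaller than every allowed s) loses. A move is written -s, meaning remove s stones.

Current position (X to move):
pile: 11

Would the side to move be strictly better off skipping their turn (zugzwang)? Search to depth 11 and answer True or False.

zugzwang(11, X) = False

p1 X@[11]: -1[10]+1* -5[6]+1
p2 O@[10]: -1[9]-1* -5[5]-1
p3 X@[9]: -1[8]+1* -5[4]+1
p4 O@[8]: -1[7]-1* -5[3]-1
p5 X@[7]: -1[6]+1* -5[2]+1
p6 O@[6]: -1[5]-1* -5[1]-1
p7 X@[5]: -1[4]+1* -5[0]+1
p8 O@[4]: -1[3]-1*
p9 X@[3]: -1[2]+1*
p10 O@[2]: -1[1]-1*
p11 X@[1]: -1[0]+1*
p12 O@[0] terminal -1; root [11] d11
suppose X passes — search the same position with O to move:
pass> p1 O@[11]: -1[10]+1* -5[6]+1
pass> p2 X@[10]: -1[9]-1* -5[5]-1
pass> p3 O@[9]: -1[8]+1* -5[4]+1
pass> p4 X@[8]: -1[7]-1* -5[3]-1
pass> p5 O@[7]: -1[6]+1* -5[2]+1
pass> p6 X@[6]: -1[5]-1* -5[1]-1
pass> p7 O@[5]: -1[4]+1* -5[0]+1
pass> p8 X@[4]: -1[3]-1*
pass> p9 O@[3]: -1[2]+1*
pass> p10 X@[2]: -1[1]-1*
pass> p11 O@[1]: -1[0]+1*
pass> p12 X@[0] terminal -1; root [11] d11
for X: play +1, pass -1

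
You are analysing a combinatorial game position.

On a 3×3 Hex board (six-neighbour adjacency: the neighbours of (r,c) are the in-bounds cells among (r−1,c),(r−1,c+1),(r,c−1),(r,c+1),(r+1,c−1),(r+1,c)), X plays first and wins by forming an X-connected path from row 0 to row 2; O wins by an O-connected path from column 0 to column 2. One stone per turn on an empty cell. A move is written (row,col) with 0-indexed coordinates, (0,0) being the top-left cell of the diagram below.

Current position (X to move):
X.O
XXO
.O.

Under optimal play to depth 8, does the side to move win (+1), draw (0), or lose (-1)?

p1 X@[X.O/XXO/.O.]: (0,1)[XXO/XXO/.O.]-1 (2,0)[X.O/XXO/XO.]+1* (2,2)[X.O/XXO/.OX]-1
p2 O@[X.O/XXO/XO.] terminal -1; root [X.O/XXO/.O.] d8

value(X.O/XXO/.O., X) = +1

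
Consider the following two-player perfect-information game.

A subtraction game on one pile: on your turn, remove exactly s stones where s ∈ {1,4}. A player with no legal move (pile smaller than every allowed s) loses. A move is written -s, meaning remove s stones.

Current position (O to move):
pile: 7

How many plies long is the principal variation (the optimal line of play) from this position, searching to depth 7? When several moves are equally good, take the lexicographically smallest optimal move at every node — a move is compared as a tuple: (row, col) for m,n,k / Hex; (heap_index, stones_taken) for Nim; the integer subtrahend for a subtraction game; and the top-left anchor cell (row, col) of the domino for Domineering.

PV length from [7]: 4 plies

p1 O@[7]: -1[6]-1* -4[3]-1
p2 X@[6]: -1[5]+1* -4[2]+1
p3 O@[5]: -1[4]-1* -4[1]-1
p4 X@[4]: -1[3]-1 -4[0]+1*
p5 O@[0] terminal -1; root [7] d7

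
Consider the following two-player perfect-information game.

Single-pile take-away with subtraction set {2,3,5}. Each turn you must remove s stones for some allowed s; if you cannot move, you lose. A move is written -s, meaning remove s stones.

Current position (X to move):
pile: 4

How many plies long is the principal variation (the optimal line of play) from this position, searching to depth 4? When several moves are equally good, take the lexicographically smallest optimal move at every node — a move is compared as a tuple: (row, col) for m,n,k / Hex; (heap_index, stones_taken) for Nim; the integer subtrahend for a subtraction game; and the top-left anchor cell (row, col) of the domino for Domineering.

ply 1, X at 4 | -2=-1→2; -3=+1→1*
ply 2: 1 is terminal -1 (O); from 4 depth 4

PV length from [4]: 1 ply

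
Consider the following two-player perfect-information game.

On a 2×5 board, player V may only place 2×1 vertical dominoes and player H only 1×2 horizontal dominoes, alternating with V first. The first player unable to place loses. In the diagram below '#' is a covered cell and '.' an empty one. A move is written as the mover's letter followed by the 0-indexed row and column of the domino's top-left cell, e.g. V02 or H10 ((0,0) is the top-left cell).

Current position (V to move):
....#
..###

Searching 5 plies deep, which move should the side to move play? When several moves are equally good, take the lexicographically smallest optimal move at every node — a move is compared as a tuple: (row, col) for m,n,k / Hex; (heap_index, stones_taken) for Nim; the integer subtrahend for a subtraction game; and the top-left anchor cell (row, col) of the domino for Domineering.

V's best at [....#/..###]: V01

p1 V@[....#/..###]: V00[#...#/#.###]-1 V01[.#..#/.####]+1*
p2 H@[.#..#/.####]: H02[.####/.####]-1*
p3 V@[.####/.####]: V00[#####/#####]+1*
p4 H@[#####/#####] terminal -1; root [....#/..###] d5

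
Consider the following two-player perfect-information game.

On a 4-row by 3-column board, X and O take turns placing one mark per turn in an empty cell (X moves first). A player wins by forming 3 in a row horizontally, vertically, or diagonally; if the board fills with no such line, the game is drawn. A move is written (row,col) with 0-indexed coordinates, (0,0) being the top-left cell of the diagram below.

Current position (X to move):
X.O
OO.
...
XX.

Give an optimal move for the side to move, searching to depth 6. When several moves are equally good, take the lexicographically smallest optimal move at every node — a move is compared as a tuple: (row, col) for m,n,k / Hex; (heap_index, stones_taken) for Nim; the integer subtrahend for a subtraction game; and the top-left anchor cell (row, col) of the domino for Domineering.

X's best at [X.O/OO./.../XX.]: (3,2)

ply 1, X at X.O/OO./.../XX. | (0,1)=-1→XXO/OO./.../XX.; (1,2)=-1→X.O/OOX/.../XX.; (2,0)=-1→X.O/OO./X../XX.; (2,1)=-1→X.O/OO./.X./XX.; (2,2)=-1→X.O/OO./..X/XX.; (3,2)=+1→X.O/OO./.../XXX*
ply 2: X.O/OO./.../XXX is terminal -1 (O); from X.O/OO./.../XX. depth 6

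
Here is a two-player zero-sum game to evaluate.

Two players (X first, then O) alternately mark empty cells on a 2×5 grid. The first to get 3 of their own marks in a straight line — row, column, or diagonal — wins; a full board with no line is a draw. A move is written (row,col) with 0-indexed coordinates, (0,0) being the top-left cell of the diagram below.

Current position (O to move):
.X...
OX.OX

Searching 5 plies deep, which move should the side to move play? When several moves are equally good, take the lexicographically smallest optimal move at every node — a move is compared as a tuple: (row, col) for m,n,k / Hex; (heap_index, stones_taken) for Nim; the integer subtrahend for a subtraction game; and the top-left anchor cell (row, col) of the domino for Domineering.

O's best at [.X.../OX.OX]: (0,0)

p1 O@[.X.../OX.OX]: (0,0)[OX.../OX.OX]+0* (0,2)[.XO../OX.OX]+0 (0,3)[.X.O./OX.OX]+0 (0,4)[.X..O/OX.OX]-1 (1,2)[.X.../OXOOX]-1
p2 X@[OX.../OX.OX]: (0,2)[OXX../OX.OX]+0* (0,3)[OX.X./OX.OX]+0 (0,4)[OX..X/OX.OX]+0 (1,2)[OX.../OXXOX]+0
p3 O@[OXX../OX.OX]: (0,3)[OXXO./OX.OX]+0* (0,4)[OXX.O/OX.OX]-1 (1,2)[OXX../OXOOX]-1
p4 X@[OXXO./OX.OX]: (0,4)[OXXOX/OX.OX]+0* (1,2)[OXXO./OXXOX]+0
p5 O@[OXXOX/OX.OX]: (1,2)[OXXOX/OXOOX]+0*
p6 X@[OXXOX/OXOOX] terminal +0; root [.X.../OX.OX] d5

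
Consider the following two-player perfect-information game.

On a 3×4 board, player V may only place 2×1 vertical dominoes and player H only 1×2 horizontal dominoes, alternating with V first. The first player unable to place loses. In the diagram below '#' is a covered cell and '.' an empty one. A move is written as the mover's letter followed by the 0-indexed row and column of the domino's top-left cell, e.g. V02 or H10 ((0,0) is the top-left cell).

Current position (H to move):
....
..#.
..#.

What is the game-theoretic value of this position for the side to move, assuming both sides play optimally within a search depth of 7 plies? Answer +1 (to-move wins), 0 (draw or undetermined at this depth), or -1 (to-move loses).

ply 1, H at ..../..#./..#. | H00=-1→##../..#./..#.; H01=-1→.##./..#./..#.; H02=-1→..##/..#./..#.; H10=+1→..../###./..#.*; H20=-1→..../..#./###.
ply 2, V at ..../###./..#. | V03=-1→...#/####/..#.*; V13=-1→..../####/..##
ply 3, H at ...#/####/..#. | H00=+1→##.#/####/..#.*; H01=+1→.###/####/..#.; H20=+1→...#/####/###.
ply 4: ##.#/####/..#. is terminal -1 (V); from ..../..#./..#. depth 7

value(..../..#./..#., H) = +1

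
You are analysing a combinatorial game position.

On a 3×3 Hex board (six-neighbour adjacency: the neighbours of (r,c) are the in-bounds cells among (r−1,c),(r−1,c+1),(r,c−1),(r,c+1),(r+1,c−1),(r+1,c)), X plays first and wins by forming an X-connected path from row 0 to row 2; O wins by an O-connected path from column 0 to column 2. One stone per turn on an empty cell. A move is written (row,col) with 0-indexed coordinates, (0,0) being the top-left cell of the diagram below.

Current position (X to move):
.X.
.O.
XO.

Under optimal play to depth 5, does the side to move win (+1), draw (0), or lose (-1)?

[.X./.O./XO.] X move#1: (0,0):-1/XX./.O./XO., (0,2):-1/.XX/.O./XO., (1,0):+1/.X./XO./XO.*, (1,2):-1/.X./.OX/XO., (2,2):-1/.X./.O./XOX
[.X./XO./XO.] end (terminal -1, O#2); searched .X./.O./XO. to 5

value(.X./.O./XO., X) = +1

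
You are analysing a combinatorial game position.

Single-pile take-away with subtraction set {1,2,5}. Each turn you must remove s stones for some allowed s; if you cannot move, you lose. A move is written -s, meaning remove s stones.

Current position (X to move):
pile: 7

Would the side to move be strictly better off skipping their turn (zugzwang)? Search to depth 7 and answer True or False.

[7] X move#1: -1:+1/6*, -2:-1/5, -5:-1/2
[6] O move#2: -1:-1/5*, -2:-1/4, -5:-1/1
[5] X move#3: -1:-1/4, -2:+1/3*, -5:+1/0
[3] O move#4: -1:-1/2*, -2:-1/1
[2] X move#5: -1:-1/1, -2:+1/0*
[0] end (terminal -1, O#6); searched 7 to 7
pass branch (O moves first from the same position):
  | [7] O move#1: -1:+1/6*, -2:-1/5, -5:-1/2
  | [6] X move#2: -1:-1/5*, -2:-1/4, -5:-1/1
  | [5] O move#3: -1:-1/4, -2:+1/3*, -5:+1/0
  | [3] X move#4: -1:-1/2*, -2:-1/1
  | [2] O move#5: -1:-1/1, -2:+1/0*
  | [0] end (terminal -1, X#6); searched 7 to 7
X moving scores +1; X passing scores -1

zugzwang(7, X) = False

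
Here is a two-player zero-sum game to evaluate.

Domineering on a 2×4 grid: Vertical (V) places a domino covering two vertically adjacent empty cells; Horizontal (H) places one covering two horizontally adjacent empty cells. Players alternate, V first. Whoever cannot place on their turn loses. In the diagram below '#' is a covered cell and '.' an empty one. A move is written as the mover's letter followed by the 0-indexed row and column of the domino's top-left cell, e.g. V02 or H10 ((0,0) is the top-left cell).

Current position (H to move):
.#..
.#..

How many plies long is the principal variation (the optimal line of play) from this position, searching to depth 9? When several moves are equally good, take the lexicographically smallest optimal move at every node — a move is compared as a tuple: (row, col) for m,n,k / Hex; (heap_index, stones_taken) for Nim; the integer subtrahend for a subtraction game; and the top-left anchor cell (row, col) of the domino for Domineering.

p1 H@[.#../.#..]: H02[.###/.#..]+1* H12[.#../.###]+1
p2 V@[.###/.#..]: V00[####/##..]-1*
p3 H@[####/##..]: H12[####/####]+1*
p4 V@[####/####] terminal -1; root [.#../.#..] d9

PV length from [.#../.#..]: 3 plies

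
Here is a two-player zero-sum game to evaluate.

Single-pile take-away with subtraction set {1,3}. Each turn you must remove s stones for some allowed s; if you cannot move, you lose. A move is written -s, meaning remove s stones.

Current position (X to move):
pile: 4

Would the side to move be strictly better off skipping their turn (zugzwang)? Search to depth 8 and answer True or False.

zugzwang(4, X) = True

p1 X@[4]: -1[3]-1* -3[1]-1
p2 O@[3]: -1[2]+1* -3[0]+1
p3 X@[2]: -1[1]-1*
p4 O@[1]: -1[0]+1*
p5 X@[0] terminal -1; root [4] d8
if X skipped the turn, O would face:
~ p1 O@[4]: -1[3]-1* -3[1]-1
~ p2 X@[3]: -1[2]+1* -3[0]+1
~ p3 O@[2]: -1[1]-1*
~ p4 X@[1]: -1[0]+1*
~ p5 O@[0] terminal -1; root [4] d8
compare (X): move=-1 vs pass=+1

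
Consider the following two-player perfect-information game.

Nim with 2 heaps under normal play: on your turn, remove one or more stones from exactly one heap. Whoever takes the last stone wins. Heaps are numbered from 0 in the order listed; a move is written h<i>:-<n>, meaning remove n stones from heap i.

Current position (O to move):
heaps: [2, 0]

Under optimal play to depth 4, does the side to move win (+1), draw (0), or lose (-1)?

value((2,0), O) = +1

ply 1, O at (2,0) | h0:-1=-1→(1,0); h0:-2=+1→(0,0)*
ply 2: (0,0) is terminal -1 (X); from (2,0) depth 4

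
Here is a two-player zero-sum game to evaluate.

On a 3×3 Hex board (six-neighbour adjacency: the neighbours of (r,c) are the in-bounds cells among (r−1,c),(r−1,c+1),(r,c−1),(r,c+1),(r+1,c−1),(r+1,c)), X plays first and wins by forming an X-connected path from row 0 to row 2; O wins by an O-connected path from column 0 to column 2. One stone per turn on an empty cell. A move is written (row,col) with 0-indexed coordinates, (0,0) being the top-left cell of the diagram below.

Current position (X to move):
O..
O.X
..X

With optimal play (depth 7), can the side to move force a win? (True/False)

ply 1, X at O../O.X/..X | (0,1)=+1→OX./O.X/..X*; (0,2)=+1→O.X/O.X/..X; (1,1)=+1→O../OXX/..X; (2,0)=-1→O../O.X/X.X; (2,1)=-1→O../O.X/.XX
ply 2, O at OX./O.X/..X | (0,2)=-1→OXO/O.X/..X*; (1,1)=-1→OX./OOX/..X; (2,0)=-1→OX./O.X/O.X; (2,1)=-1→OX./O.X/.OX
ply 3, X at OXO/O.X/..X | (1,1)=+1→OXO/OXX/..X*; (2,0)=-1→OXO/O.X/X.X; (2,1)=-1→OXO/O.X/.XX
ply 4: OXO/OXX/..X is terminal -1 (O); from O../O.X/..X depth 7

X winning at [O../O.X/..X]: True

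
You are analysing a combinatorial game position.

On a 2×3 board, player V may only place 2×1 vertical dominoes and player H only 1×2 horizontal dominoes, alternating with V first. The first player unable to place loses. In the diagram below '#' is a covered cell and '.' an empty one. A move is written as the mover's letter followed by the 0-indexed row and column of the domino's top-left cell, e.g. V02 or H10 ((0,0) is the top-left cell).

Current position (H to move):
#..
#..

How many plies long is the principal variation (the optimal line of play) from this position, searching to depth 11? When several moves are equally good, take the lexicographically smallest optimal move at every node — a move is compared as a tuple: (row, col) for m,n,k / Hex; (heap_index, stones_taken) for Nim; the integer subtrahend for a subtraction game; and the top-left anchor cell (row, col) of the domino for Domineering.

PV length from [#../#..]: 1 ply

[#../#..] H move#1: H01:+1/###/#..*, H11:+1/#../###
[###/#..] end (terminal -1, V#2); searched #../#.. to 11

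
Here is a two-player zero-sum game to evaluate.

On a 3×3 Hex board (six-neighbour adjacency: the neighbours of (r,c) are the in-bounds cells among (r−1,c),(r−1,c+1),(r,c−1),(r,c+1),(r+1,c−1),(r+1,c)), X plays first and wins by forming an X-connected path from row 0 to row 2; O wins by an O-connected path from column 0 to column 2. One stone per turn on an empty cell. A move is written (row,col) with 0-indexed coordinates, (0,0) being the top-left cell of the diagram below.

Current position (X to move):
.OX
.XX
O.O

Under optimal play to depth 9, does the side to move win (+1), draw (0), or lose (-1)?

p1 X@[.OX/.XX/O.O]: (0,0)[XOX/.XX/O.O]-1 (1,0)[.OX/XXX/O.O]-1 (2,1)[.OX/.XX/OXO]+1*
p2 O@[.OX/.XX/OXO] terminal -1; root [.OX/.XX/O.O] d9

value(.OX/.XX/O.O, X) = +1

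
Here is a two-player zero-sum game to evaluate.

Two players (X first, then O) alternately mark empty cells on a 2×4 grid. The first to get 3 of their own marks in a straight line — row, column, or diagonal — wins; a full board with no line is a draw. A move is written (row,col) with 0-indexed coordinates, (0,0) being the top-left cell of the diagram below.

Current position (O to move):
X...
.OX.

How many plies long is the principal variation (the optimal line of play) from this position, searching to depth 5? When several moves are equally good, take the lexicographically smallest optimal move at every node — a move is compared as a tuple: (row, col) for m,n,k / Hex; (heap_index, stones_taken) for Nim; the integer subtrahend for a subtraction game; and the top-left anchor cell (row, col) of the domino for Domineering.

ply 1, O at X.../.OX. | (0,1)=+0→XO../.OX.*; (0,2)=+0→X.O./.OX.; (0,3)=+0→X..O/.OX.; (1,0)=+0→X.../OOX.; (1,3)=+0→X.../.OXO
ply 2, X at XO../.OX. | (0,2)=+0→XOX./.OX.*; (0,3)=+0→XO.X/.OX.; (1,0)=+0→XO../XOX.; (1,3)=+0→XO../.OXX
ply 3, O at XOX./.OX. | (0,3)=+0→XOXO/.OX.*; (1,0)=+0→XOX./OOX.; (1,3)=+0→XOX./.OXO
ply 4, X at XOXO/.OX. | (1,0)=+0→XOXO/XOX.*; (1,3)=+0→XOXO/.OXX
ply 5, O at XOXO/XOX. | (1,3)=+0→XOXO/XOXO*
ply 6: XOXO/XOXO is terminal +0 (X); from X.../.OX. depth 5

PV length from [X.../.OX.]: 5 plies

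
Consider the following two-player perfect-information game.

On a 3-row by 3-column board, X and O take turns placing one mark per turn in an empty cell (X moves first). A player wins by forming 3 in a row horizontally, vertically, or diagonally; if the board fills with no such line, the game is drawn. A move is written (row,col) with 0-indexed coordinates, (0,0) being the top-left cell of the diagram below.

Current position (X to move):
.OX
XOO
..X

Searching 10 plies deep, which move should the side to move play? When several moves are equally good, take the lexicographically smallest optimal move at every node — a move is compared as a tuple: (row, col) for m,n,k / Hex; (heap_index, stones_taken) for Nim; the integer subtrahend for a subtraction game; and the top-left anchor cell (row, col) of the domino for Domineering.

[.OX/XOO/..X] X move#1: (0,0):-1/XOX/XOO/..X, (2,0):-1/.OX/XOO/X.X, (2,1):+0/.OX/XOO/.XX*
[.OX/XOO/.XX] O move#2: (0,0):-1/OOX/XOO/.XX, (2,0):+0/.OX/XOO/OXX*
[.OX/XOO/OXX] X move#3: (0,0):+0/XOX/XOO/OXX*
[XOX/XOO/OXX] end (terminal +0, O#4); searched .OX/XOO/..X to 10

X's best at [.OX/XOO/..X]: (2,1)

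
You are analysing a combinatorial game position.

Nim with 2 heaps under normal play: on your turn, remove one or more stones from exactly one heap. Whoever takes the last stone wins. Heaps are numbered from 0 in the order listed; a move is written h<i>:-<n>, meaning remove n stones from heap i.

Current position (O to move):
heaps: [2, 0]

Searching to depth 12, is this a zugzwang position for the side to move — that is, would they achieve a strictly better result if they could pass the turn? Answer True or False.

zugzwang((2,0), O) = False

p1 O@[(2,0)]: h0:-1[(1,0)]-1 h0:-2[(0,0)]+1*
p2 X@[(0,0)] terminal -1; root [(2,0)] d12
pass branch (X moves first from the same position):
  | p1 X@[(2,0)]: h0:-1[(1,0)]-1 h0:-2[(0,0)]+1*
  | p2 O@[(0,0)] terminal -1; root [(2,0)] d12
O moving scores +1; O passing scores -1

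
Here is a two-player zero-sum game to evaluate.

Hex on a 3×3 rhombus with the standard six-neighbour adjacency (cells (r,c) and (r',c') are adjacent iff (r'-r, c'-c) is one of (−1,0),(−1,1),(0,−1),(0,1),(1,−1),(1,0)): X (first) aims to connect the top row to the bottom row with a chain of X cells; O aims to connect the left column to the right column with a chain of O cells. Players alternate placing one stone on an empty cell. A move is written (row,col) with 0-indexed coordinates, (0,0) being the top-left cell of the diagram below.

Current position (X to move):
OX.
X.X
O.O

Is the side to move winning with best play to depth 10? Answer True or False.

p1 X@[OX./X.X/O.O]: (0,2)[OXX/X.X/O.O]-1 (1,1)[OX./XXX/O.O]-1 (2,1)[OX./X.X/OXO]+1*
p2 O@[OX./X.X/OXO]: (0,2)[OXO/X.X/OXO]-1* (1,1)[OX./XOX/OXO]-1
p3 X@[OXO/X.X/OXO]: (1,1)[OXO/XXX/OXO]+1*
p4 O@[OXO/XXX/OXO] terminal -1; root [OX./X.X/O.O] d10

X winning at [OX./X.X/O.O]: True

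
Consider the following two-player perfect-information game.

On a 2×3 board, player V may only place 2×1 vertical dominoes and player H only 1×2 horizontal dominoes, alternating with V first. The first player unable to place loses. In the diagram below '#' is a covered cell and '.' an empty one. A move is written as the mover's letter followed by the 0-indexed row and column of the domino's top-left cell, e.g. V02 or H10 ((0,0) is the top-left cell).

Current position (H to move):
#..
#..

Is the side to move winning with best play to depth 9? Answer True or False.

[#../#..] H move#1: H01:+1/###/#..*, H11:+1/#../###
[###/#..] end (terminal -1, V#2); searched #../#.. to 9

H winning at [#../#..]: True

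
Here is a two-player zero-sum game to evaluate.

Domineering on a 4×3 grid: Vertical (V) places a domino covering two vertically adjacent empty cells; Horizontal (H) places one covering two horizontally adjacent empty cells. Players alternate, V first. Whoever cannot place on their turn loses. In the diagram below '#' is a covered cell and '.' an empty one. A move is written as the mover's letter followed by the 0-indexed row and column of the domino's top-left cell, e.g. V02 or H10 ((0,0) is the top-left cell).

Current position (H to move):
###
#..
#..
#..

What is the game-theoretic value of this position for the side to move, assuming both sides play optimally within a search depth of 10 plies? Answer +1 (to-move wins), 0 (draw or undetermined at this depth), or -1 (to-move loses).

ply 1, H at ###/#../#../#.. | H11=-1→###/###/#../#..; H21=+1→###/#../###/#..*; H31=-1→###/#../#../###
ply 2: ###/#../###/#.. is terminal -1 (V); from ###/#../#../#.. depth 10

value(###/#../#../#.., H) = +1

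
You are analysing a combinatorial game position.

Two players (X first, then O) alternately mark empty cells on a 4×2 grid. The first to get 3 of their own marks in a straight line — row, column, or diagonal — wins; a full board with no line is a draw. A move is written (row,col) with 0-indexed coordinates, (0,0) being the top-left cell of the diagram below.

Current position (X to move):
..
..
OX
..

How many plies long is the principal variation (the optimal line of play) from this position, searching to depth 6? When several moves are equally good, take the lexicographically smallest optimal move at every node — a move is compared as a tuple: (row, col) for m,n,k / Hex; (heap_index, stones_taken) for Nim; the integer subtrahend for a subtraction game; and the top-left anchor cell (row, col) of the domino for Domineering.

PV length from [../../OX/..]: 3 plies

p1 X@[../../OX/..]: (0,0)[X./../OX/..]+0 (0,1)[.X/../OX/..]+0 (1,0)[../X./OX/..]+0 (1,1)[../.X/OX/..]+1* (3,0)[../../OX/X.]+0 (3,1)[../../OX/.X]+0
p2 O@[../.X/OX/..]: (0,0)[O./.X/OX/..]-1* (0,1)[.O/.X/OX/..]-1 (1,0)[../OX/OX/..]-1 (3,0)[../.X/OX/O.]-1 (3,1)[../.X/OX/.O]-1
p3 X@[O./.X/OX/..]: (0,1)[OX/.X/OX/..]+1* (1,0)[O./XX/OX/..]+1 (3,0)[O./.X/OX/X.]-1 (3,1)[O./.X/OX/.X]+1
p4 O@[OX/.X/OX/..] terminal -1; root [../../OX/..] d6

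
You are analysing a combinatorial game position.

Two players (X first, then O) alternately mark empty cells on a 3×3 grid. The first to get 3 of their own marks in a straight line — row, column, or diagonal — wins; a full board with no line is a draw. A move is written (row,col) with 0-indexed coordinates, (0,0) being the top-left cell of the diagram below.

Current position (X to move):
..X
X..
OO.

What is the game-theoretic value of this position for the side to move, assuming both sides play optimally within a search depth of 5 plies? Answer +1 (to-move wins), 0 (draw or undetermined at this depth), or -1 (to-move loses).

ply 1, X at ..X/X../OO. | (0,0)=-1→X.X/X../OO.; (0,1)=-1→.XX/X../OO.; (1,1)=-1→..X/XX./OO.; (1,2)=-1→..X/X.X/OO.; (2,2)=+1→..X/X../OOX*
ply 2, O at ..X/X../OOX | (0,0)=-1→O.X/X../OOX*; (0,1)=-1→.OX/X../OOX; (1,1)=-1→..X/XO./OOX; (1,2)=-1→..X/X.O/OOX
ply 3, X at O.X/X../OOX | (0,1)=+0→OXX/X../OOX; (1,1)=+0→O.X/XX./OOX; (1,2)=+1→O.X/X.X/OOX*
ply 4: O.X/X.X/OOX is terminal -1 (O); from ..X/X../OO. depth 5

value(..X/X../OO., X) = +1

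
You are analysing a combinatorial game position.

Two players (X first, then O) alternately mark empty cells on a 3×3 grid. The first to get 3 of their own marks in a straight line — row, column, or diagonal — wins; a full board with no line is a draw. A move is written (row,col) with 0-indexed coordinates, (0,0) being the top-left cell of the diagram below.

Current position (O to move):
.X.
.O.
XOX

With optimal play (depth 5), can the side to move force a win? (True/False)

ply 1, O at .X./.O./XOX | (0,0)=+0→OX./.O./XOX*; (0,2)=+0→.XO/.O./XOX; (1,0)=+0→.X./OO./XOX; (1,2)=+0→.X./.OO/XOX
ply 2, X at OX./.O./XOX | (0,2)=+0→OXX/.O./XOX*; (1,0)=+0→OX./XO./XOX; (1,2)=+0→OX./.OX/XOX
ply 3, O at OXX/.O./XOX | (1,0)=-1→OXX/OO./XOX; (1,2)=+0→OXX/.OO/XOX*
ply 4, X at OXX/.OO/XOX | (1,0)=+0→OXX/XOO/XOX*
ply 5: OXX/XOO/XOX is terminal +0 (O); from .X./.O./XOX depth 5

O winning at [.X./.O./XOX]: False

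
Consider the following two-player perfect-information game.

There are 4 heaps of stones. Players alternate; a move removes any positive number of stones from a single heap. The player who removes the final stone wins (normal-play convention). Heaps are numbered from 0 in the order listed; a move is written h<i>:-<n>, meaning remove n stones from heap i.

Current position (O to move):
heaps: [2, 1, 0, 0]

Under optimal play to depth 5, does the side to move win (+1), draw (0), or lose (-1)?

p1 O@[(2,1,0,0)]: h0:-1[(1,1,0,0)]+1* h0:-2[(0,1,0,0)]-1 h1:-1[(2,0,0,0)]-1
p2 X@[(1,1,0,0)]: h0:-1[(0,1,0,0)]-1* h1:-1[(1,0,0,0)]-1
p3 O@[(0,1,0,0)]: h1:-1[(0,0,0,0)]+1*
p4 X@[(0,0,0,0)] terminal -1; root [(2,1,0,0)] d5

value((2,1,0,0), O) = +1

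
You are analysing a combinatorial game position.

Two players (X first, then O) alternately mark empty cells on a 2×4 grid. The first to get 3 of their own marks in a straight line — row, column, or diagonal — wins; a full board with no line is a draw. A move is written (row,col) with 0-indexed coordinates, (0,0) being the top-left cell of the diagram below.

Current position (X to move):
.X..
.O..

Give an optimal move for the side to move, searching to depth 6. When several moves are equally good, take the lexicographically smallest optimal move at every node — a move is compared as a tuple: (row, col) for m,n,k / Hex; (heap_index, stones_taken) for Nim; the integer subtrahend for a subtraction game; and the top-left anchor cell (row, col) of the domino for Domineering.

X's best at [.X../.O..]: (0,2)

p1 X@[.X../.O..]: (0,0)[XX../.O..]+0 (0,2)[.XX./.O..]+1* (0,3)[.X.X/.O..]+0 (1,0)[.X../XO..]+0 (1,2)[.X../.OX.]+0 (1,3)[.X../.O.X]+0
p2 O@[.XX./.O..]: (0,0)[OXX./.O..]-1* (0,3)[.XXO/.O..]-1 (1,0)[.XX./OO..]-1 (1,2)[.XX./.OO.]-1 (1,3)[.XX./.O.O]-1
p3 X@[OXX./.O..]: (0,3)[OXXX/.O..]+1* (1,0)[OXX./XO..]+0 (1,2)[OXX./.OX.]+0 (1,3)[OXX./.O.X]+0
p4 O@[OXXX/.O..] terminal -1; root [.X../.O..] d6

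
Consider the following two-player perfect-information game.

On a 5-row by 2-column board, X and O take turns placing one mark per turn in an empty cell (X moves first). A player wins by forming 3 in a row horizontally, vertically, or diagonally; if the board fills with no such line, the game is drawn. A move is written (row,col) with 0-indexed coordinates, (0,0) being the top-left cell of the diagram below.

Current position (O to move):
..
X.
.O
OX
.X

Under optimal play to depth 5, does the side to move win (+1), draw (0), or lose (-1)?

[../X./.O/OX/.X] O move#1: (0,0):+0/O./X./.O/OX/.X*, (0,1):+0/.O/X./.O/OX/.X, (1,1):+0/../XO/.O/OX/.X, (2,0):+0/../X./OO/OX/.X, (4,0):+0/../X./.O/OX/OX
[O./X./.O/OX/.X] X move#2: (0,1):+0/OX/X./.O/OX/.X*, (1,1):+0/O./XX/.O/OX/.X, (2,0):+0/O./X./XO/OX/.X, (4,0):+0/O./X./.O/OX/XX
[OX/X./.O/OX/.X] O move#3: (1,1):+0/OX/XO/.O/OX/.X*, (2,0):+0/OX/X./OO/OX/.X, (4,0):+0/OX/X./.O/OX/OX
[OX/XO/.O/OX/.X] X move#4: (2,0):+0/OX/XO/XO/OX/.X*, (4,0):+0/OX/XO/.O/OX/XX
[OX/XO/XO/OX/.X] O move#5: (4,0):+0/OX/XO/XO/OX/OX*
[OX/XO/XO/OX/OX] end (terminal +0, X#6); searched ../X./.O/OX/.X to 5

value(../X./.O/OX/.X, O) = 0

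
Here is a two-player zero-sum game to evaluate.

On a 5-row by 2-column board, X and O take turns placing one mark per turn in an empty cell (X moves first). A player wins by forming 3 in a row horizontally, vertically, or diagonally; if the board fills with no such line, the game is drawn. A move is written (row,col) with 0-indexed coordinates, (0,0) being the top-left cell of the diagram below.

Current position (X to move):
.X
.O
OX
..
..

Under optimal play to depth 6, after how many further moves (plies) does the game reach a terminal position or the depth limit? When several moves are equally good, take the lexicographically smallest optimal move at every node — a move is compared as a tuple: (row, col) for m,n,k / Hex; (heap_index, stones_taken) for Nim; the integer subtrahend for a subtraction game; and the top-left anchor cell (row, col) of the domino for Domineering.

ply 1, X at .X/.O/OX/../.. | (0,0)=-1→XX/.O/OX/../..; (1,0)=+0→.X/XO/OX/../..*; (3,0)=+0→.X/.O/OX/X./..; (3,1)=+0→.X/.O/OX/.X/..; (4,0)=-1→.X/.O/OX/../X.; (4,1)=+0→.X/.O/OX/../.X
ply 2, O at .X/XO/OX/../.. | (0,0)=+0→OX/XO/OX/../..*; (3,0)=+0→.X/XO/OX/O./..; (3,1)=+0→.X/XO/OX/.O/..; (4,0)=+0→.X/XO/OX/../O.; (4,1)=+0→.X/XO/OX/../.O
ply 3, X at OX/XO/OX/../.. | (3,0)=+0→OX/XO/OX/X./..*; (3,1)=+0→OX/XO/OX/.X/..; (4,0)=+0→OX/XO/OX/../X.; (4,1)=+0→OX/XO/OX/../.X
ply 4, O at OX/XO/OX/X./.. | (3,1)=+0→OX/XO/OX/XO/..*; (4,0)=+0→OX/XO/OX/X./O.; (4,1)=+0→OX/XO/OX/X./.O
ply 5, X at OX/XO/OX/XO/.. | (4,0)=+0→OX/XO/OX/XO/X.*; (4,1)=+0→OX/XO/OX/XO/.X
ply 6, O at OX/XO/OX/XO/X. | (4,1)=+0→OX/XO/OX/XO/XO*
ply 7: OX/XO/OX/XO/XO is terminal +0 (X); from .X/.O/OX/../.. depth 6

PV length from [.X/.O/OX/../..]: 6 plies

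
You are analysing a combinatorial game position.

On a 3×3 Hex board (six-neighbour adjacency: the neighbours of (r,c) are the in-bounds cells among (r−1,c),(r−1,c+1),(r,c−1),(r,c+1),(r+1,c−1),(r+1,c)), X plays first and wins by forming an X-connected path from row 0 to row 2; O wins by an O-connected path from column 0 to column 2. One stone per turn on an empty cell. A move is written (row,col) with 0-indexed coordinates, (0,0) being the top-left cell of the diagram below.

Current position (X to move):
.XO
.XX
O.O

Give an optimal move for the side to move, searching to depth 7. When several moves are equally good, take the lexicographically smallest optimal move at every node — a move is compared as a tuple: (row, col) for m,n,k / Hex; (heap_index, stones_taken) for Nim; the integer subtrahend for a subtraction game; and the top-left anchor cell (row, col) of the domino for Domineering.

X's best at [.XO/.XX/O.O]: (2,1)

p1 X@[.XO/.XX/O.O]: (0,0)[XXO/.XX/O.O]-1 (1,0)[.XO/XXX/O.O]-1 (2,1)[.XO/.XX/OXO]+1*
p2 O@[.XO/.XX/OXO] terminal -1; root [.XO/.XX/O.O] d7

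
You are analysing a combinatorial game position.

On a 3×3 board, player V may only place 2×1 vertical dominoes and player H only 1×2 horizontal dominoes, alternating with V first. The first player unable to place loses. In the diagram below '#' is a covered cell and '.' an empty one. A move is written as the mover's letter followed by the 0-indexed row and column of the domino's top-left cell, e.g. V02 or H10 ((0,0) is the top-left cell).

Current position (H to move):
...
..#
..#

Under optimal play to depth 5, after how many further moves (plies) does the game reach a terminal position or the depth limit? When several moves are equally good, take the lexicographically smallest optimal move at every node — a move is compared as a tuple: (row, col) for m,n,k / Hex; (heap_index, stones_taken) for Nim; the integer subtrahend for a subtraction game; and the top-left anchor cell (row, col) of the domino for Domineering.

ply 1, H at .../..#/..# | H00=-1→##./..#/..#; H01=-1→.##/..#/..#; H10=+1→.../###/..#*; H20=-1→.../..#/###
ply 2: .../###/..# is terminal -1 (V); from .../..#/..# depth 5

PV length from [.../..#/..#]: 1 ply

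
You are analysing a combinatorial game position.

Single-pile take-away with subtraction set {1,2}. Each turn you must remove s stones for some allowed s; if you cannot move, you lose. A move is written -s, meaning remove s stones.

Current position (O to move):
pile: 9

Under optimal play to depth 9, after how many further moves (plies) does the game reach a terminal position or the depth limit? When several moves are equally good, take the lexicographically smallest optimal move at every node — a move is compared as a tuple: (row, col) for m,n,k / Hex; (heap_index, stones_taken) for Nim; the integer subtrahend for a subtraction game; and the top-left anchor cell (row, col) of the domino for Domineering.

[9] O move#1: -1:-1/8*, -2:-1/7
[8] X move#2: -1:-1/7, -2:+1/6*
[6] O move#3: -1:-1/5*, -2:-1/4
[5] X move#4: -1:-1/4, -2:+1/3*
[3] O move#5: -1:-1/2*, -2:-1/1
[2] X move#6: -1:-1/1, -2:+1/0*
[0] end (terminal -1, O#7); searched 9 to 9

PV length from [9]: 6 plies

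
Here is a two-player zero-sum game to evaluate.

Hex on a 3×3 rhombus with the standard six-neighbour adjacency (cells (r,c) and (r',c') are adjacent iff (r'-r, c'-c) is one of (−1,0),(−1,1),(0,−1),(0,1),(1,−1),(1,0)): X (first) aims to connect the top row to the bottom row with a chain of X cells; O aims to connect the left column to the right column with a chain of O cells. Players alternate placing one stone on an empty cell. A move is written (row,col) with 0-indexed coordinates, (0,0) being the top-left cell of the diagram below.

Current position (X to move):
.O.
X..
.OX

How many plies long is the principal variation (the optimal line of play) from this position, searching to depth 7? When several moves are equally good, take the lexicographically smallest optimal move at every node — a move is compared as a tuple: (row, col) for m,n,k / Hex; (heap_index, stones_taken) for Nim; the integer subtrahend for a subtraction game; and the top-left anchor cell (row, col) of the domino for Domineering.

[.O./X../.OX] X move#1: (0,0):+1/XO./X../.OX*, (0,2):+1/.OX/X../.OX, (1,1):+1/.O./XX./.OX, (1,2):+1/.O./X.X/.OX, (2,0):+1/.O./X../XOX
[XO./X../.OX] O move#2: (0,2):-1/XOO/X../.OX*, (1,1):-1/XO./XO./.OX, (1,2):-1/XO./X.O/.OX, (2,0):-1/XO./X../OOX
[XOO/X../.OX] X move#3: (1,1):+1/XOO/XX./.OX*, (1,2):+1/XOO/X.X/.OX, (2,0):+1/XOO/X../XOX
[XOO/XX./.OX] O move#4: (1,2):-1/XOO/XXO/.OX*, (2,0):-1/XOO/XX./OOX
[XOO/XXO/.OX] X move#5: (2,0):+1/XOO/XXO/XOX*
[XOO/XXO/XOX] end (terminal -1, O#6); searched .O./X../.OX to 7

PV length from [.O./X../.OX]: 5 plies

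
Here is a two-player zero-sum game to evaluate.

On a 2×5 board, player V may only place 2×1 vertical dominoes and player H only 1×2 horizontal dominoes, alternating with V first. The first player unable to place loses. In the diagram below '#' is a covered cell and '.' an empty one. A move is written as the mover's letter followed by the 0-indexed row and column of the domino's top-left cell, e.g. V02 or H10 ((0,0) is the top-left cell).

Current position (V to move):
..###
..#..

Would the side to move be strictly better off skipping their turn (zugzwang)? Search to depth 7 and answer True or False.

p1 V@[..###/..#..]: V00[#.###/#.#..]+1* V01[.####/.##..]+1
p2 H@[#.###/#.#..]: H13[#.###/#.###]-1*
p3 V@[#.###/#.###]: V01[#####/#####]+1*
p4 H@[#####/#####] terminal -1; root [..###/..#..] d7
suppose V passes — search the same position with H to move:
pass> p1 H@[..###/..#..]: H00[#####/..#..]+1* H10[..###/###..]+1 H13[..###/..###]-1
pass> p2 V@[#####/..#..] terminal -1; root [..###/..#..] d7
for V: play +1, pass -1

zugzwang(..###/..#.., V) = False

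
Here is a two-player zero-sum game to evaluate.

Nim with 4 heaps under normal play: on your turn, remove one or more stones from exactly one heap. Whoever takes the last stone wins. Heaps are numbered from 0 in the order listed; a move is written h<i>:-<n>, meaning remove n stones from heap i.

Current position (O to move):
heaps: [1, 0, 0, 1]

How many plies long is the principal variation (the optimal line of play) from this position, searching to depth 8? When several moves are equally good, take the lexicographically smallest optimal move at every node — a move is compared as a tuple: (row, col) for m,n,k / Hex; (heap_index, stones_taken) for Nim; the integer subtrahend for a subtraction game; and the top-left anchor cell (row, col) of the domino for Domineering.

PV length from [(1,0,0,1)]: 2 plies

p1 O@[(1,0,0,1)]: h0:-1[(0,0,0,1)]-1* h3:-1[(1,0,0,0)]-1
p2 X@[(0,0,0,1)]: h3:-1[(0,0,0,0)]+1*
p3 O@[(0,0,0,0)] terminal -1; root [(1,0,0,1)] d8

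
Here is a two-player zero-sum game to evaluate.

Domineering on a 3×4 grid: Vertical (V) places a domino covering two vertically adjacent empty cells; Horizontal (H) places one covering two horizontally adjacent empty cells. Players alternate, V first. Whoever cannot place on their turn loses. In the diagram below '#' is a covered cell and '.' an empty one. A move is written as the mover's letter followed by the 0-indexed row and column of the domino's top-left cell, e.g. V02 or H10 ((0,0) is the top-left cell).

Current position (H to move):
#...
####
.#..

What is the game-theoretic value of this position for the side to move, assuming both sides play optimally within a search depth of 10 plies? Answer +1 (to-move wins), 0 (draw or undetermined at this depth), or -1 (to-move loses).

[#.../####/.#..] H move#1: H01:+1/###./####/.#..*, H02:+1/#.##/####/.#.., H22:+1/#.../####/.###
[###./####/.#..] end (terminal -1, V#2); searched #.../####/.#.. to 10

value(#.../####/.#.., H) = +1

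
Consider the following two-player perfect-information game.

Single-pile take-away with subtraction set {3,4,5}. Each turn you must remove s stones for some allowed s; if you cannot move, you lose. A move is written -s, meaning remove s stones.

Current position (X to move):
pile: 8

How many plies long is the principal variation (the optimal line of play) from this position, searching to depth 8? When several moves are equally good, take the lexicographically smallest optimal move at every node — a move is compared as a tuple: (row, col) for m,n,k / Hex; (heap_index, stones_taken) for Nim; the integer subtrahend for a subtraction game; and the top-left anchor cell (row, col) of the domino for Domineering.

PV length from [8]: 2 plies

ply 1, X at 8 | -3=-1→5*; -4=-1→4; -5=-1→3
ply 2, O at 5 | -3=+1→2*; -4=+1→1; -5=+1→0
ply 3: 2 is terminal -1 (X); from 8 depth 8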